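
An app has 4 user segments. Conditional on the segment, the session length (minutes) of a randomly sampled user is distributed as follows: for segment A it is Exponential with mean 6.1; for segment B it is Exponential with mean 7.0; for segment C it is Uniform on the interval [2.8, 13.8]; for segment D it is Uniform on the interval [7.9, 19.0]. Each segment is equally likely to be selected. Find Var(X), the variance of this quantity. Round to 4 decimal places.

Per component, A: μ=6.1, E[X²]=74.42; B: μ=7, E[X²]=98; C: μ=8.3, E[X²]=78.9733; D: μ=13.45, E[X²]=191.17.
E[X] = 0.25·6.1 + 0.25·7 + 0.25·8.3 + 0.25·13.45 = 8.7125.
E[X²] = 0.25·74.42 + 0.25·98 + 0.25·78.9733 + 0.25·191.17 = 110.641.
Var(X) = E[X²] − (E[X])² = 110.641 − 75.9077 = 34.7332.

34.7332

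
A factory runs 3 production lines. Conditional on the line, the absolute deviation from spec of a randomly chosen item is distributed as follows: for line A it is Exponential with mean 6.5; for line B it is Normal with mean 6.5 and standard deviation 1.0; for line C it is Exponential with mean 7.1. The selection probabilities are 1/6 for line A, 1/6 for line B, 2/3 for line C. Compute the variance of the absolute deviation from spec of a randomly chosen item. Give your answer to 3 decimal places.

40.895

Per component, A: μ=6.5, E[X²]=84.5; B: μ=6.5, E[X²]=43.25; C: μ=7.1, E[X²]=100.82.
E[X] = 0.166667·6.5 + 0.166667·6.5 + 0.666667·7.1 = 6.9.
E[X²] = 0.166667·84.5 + 0.166667·43.25 + 0.666667·100.82 = 88.505.
Var(X) = E[X²] − (E[X])² = 88.505 − 47.61 = 40.895.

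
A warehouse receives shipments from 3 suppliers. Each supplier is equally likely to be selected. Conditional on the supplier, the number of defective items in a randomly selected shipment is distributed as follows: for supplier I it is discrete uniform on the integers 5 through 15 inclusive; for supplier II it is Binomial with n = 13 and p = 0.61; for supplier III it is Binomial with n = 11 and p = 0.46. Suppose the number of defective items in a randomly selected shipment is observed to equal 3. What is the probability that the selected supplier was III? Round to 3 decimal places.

Likelihoods P(X=3 | ·): I: 0; II: 0.00528447; III: 0.11612.
Posterior ∝ prior × likelihood. Numerator for III: 0.333333·0.11612 = 0.0387067.
Normalizing constant: 0.333333·0 + 0.333333·0.00528447 + 0.333333·0.11612 = 0.0404682.
P(III | observation) = 0.0387067 / 0.0404682 = 0.956472.

0.956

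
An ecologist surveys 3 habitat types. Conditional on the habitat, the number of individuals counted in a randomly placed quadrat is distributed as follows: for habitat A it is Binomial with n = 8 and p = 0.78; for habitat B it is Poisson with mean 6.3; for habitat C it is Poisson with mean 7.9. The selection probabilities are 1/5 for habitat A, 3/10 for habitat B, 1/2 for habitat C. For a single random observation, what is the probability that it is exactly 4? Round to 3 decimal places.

0.078

Conditional on each habitat, P(X = 4): A: 0.060697; B: 0.12053; C: 0.0601687.
By total probability, P(X = 4) = 0.2·0.060697 + 0.3·0.12053 + 0.5·0.0601687 = 0.0783828.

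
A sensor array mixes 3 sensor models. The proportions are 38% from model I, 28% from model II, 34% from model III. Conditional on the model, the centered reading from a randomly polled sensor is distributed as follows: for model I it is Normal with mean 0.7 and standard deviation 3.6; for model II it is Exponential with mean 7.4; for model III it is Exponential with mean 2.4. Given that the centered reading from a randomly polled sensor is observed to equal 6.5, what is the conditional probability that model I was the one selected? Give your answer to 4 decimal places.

0.3137

Likelihoods f(6.5 | ·): I: 0.0302666; II: 0.0561427; III: 0.0277699.
Posterior ∝ prior × likelihood. Numerator for I: 0.38·0.0302666 = 0.0115013.
Normalizing constant: 0.38·0.0302666 + 0.28·0.0561427 + 0.34·0.0277699 = 0.036663.
P(I | observation) = 0.0115013 / 0.036663 = 0.313703.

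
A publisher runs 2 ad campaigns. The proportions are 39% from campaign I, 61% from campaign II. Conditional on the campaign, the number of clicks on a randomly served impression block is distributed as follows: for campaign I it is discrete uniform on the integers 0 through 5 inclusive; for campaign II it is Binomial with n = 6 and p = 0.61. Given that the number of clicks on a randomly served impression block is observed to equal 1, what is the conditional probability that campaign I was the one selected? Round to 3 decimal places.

Likelihoods P(X=1 | ·): I: 0.166667; II: 0.0330221.
Posterior ∝ prior × likelihood. Numerator for I: 0.39·0.166667 = 0.065.
Normalizing constant: 0.39·0.166667 + 0.61·0.0330221 = 0.0851435.
P(I | observation) = 0.065 / 0.0851435 = 0.763417.

0.763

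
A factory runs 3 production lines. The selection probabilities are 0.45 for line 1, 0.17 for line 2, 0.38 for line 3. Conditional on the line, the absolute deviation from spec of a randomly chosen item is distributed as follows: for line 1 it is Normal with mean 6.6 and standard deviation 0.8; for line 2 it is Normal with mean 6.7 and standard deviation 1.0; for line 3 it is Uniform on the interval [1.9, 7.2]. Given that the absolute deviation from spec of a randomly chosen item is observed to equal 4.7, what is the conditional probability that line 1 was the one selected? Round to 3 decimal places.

0.142

Likelihoods f(4.7 | ·): 1: 0.0297149; 2: 0.053991; 3: 0.188679.
Posterior ∝ prior × likelihood. Numerator for 1: 0.45·0.0297149 = 0.0133717.
Normalizing constant: 0.45·0.0297149 + 0.17·0.053991 + 0.38·0.188679 = 0.0942483.
P(1 | observation) = 0.0133717 / 0.0942483 = 0.141877.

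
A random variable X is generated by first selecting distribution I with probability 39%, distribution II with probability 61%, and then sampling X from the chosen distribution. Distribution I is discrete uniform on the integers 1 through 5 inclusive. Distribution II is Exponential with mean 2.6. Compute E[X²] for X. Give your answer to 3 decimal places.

12.537

For each component E[X²] = Var + (mean)², giving I: 11; II: 13.52.
Overall E[X²] = 0.39·11 + 0.61·13.52 = 12.5372.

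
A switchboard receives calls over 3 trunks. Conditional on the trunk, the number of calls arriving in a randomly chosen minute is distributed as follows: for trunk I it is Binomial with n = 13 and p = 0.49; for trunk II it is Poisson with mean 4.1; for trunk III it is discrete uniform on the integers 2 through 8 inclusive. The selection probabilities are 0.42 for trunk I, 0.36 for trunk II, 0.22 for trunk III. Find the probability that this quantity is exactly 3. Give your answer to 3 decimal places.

Conditional on each trunk, P(X = 3): I: 0.0400549; II: 0.190368; III: 0.142857.
By total probability, P(X = 3) = 0.42·0.0400549 + 0.36·0.190368 + 0.22·0.142857 = 0.116784.

0.117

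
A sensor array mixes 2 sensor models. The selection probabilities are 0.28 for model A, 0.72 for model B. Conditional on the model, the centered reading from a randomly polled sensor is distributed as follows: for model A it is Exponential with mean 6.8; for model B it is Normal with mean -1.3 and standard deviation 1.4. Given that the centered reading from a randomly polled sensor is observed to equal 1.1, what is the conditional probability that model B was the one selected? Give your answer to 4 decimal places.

0.5740

Likelihoods f(1.1 | ·): A: 0.125094; B: 0.0655594.
Posterior ∝ prior × likelihood. Numerator for B: 0.72·0.0655594 = 0.0472028.
Normalizing constant: 0.28·0.125094 + 0.72·0.0655594 = 0.0822292.
P(B | observation) = 0.0472028 / 0.0822292 = 0.574039.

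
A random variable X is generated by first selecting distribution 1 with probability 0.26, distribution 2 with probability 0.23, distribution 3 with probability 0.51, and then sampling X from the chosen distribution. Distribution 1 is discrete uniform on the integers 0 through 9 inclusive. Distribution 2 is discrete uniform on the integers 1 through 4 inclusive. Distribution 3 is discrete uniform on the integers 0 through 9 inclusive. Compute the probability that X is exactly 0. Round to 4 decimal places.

Conditional on each component, P(X = 0): 1: 0.1; 2: 0; 3: 0.1.
By total probability, P(X = 0) = 0.26·0.1 + 0.23·0 + 0.51·0.1 = 0.077.

0.0770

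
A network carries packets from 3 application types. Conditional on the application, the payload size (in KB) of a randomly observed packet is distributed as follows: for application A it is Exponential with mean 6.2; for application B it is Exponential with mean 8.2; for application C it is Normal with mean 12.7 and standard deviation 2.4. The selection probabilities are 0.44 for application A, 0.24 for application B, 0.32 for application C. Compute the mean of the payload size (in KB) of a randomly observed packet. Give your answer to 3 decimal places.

Component means — A: 6.2; B: 8.2; C: 12.7.
E[X] = 0.44·6.2 + 0.24·8.2 + 0.32·12.7 = 8.76.

8.760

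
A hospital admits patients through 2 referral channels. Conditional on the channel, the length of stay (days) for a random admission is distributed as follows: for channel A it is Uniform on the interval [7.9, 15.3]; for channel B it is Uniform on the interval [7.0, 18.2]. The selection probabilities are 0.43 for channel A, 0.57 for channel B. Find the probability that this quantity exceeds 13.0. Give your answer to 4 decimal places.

Conditional on each channel, P(X > 13.0): A: 0.310811; B: 0.464286.
By total probability, P(X > 13.0) = 0.43·0.310811 + 0.57·0.464286 = 0.398292.

0.3983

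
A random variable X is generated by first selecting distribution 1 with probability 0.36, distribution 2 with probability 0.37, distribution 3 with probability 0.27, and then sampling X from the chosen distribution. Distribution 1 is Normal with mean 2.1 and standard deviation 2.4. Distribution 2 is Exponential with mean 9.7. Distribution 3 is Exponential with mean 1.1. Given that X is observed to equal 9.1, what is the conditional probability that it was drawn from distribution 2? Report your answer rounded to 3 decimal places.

0.942

Likelihoods f(9.1 | ·): 1: 0.00236287; 2: 0.0403457; 3: 0.000232171.
Posterior ∝ prior × likelihood. Numerator for 2: 0.37·0.0403457 = 0.0149279.
Normalizing constant: 0.36·0.00236287 + 0.37·0.0403457 + 0.27·0.000232171 = 0.0158412.
P(2 | observation) = 0.0149279 / 0.0158412 = 0.942345.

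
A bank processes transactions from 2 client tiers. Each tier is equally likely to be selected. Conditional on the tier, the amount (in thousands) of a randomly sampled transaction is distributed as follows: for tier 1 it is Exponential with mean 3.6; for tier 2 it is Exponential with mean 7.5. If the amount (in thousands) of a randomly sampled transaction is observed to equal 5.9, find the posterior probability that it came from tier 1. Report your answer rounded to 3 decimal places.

0.470

Likelihoods f(5.9 | ·): 1: 0.0539432; 2: 0.0607147.
Posterior ∝ prior × likelihood. Numerator for 1: 0.5·0.0539432 = 0.0269716.
Normalizing constant: 0.5·0.0539432 + 0.5·0.0607147 = 0.057329.
P(1 | observation) = 0.0269716 / 0.057329 = 0.470471.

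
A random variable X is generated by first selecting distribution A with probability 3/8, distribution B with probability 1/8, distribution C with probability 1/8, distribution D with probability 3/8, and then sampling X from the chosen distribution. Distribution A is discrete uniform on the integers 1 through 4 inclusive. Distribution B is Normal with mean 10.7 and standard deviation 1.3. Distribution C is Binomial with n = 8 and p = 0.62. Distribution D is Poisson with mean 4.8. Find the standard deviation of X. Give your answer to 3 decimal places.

Per component, A: μ=2.5, E[X²]=7.5; B: μ=10.7, E[X²]=116.18; C: μ=4.96, E[X²]=26.4864; D: μ=4.8, E[X²]=27.84.
E[X] = 0.375·2.5 + 0.125·10.7 + 0.125·4.96 + 0.375·4.8 = 4.695.
E[X²] = 0.375·7.5 + 0.125·116.18 + 0.125·26.4864 + 0.375·27.84 = 31.0858.
Var(X) = E[X²] − (E[X])² = 31.0858 − 22.043 = 9.04278.
SD(X) = √9.04278 = 3.00712.

3.007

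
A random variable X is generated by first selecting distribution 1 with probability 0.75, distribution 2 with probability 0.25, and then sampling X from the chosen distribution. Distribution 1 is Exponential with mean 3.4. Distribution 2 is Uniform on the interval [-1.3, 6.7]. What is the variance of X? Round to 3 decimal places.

10.095

Per component, 1: μ=3.4, E[X²]=23.12; 2: μ=2.7, E[X²]=12.6233.
E[X] = 0.75·3.4 + 0.25·2.7 = 3.225.
E[X²] = 0.75·23.12 + 0.25·12.6233 = 20.4958.
Var(X) = E[X²] − (E[X])² = 20.4958 − 10.4006 = 10.0952.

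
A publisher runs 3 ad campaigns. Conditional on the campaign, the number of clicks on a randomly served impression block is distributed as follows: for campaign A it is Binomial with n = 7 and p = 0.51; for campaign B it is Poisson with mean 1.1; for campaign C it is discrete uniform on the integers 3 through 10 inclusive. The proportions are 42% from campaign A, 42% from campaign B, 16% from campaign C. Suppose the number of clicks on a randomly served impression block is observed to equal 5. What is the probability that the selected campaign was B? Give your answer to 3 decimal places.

Likelihoods P(X=5 | ·): A: 0.173965; B: 0.00446744; C: 0.125.
Posterior ∝ prior × likelihood. Numerator for B: 0.42·0.00446744 = 0.00187632.
Normalizing constant: 0.42·0.173965 + 0.42·0.00446744 + 0.16·0.125 = 0.0949417.
P(B | observation) = 0.00187632 / 0.0949417 = 0.0197629.

0.020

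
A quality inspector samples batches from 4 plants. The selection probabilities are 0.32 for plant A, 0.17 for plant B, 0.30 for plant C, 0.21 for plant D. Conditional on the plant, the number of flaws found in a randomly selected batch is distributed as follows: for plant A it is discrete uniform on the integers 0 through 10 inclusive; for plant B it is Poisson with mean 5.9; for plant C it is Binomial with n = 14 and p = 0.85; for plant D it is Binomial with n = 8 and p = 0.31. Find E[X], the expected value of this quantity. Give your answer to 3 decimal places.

6.694

Component means — A: 5; B: 5.9; C: 11.9; D: 2.48.
E[X] = 0.32·5 + 0.17·5.9 + 0.3·11.9 + 0.21·2.48 = 6.6938.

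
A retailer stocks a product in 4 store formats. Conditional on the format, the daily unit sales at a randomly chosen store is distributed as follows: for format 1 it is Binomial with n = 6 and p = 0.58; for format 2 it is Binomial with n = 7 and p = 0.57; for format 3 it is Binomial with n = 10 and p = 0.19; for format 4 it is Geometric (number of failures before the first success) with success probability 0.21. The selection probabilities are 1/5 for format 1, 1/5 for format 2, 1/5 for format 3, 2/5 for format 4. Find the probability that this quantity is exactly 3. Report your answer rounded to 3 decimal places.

0.181

Conditional on each format, P(X = 3): 1: 0.289109; 2: 0.221598; 3: 0.188294; 4: 0.103538.
By total probability, P(X = 3) = 0.2·0.289109 + 0.2·0.221598 + 0.2·0.188294 + 0.4·0.103538 = 0.181216.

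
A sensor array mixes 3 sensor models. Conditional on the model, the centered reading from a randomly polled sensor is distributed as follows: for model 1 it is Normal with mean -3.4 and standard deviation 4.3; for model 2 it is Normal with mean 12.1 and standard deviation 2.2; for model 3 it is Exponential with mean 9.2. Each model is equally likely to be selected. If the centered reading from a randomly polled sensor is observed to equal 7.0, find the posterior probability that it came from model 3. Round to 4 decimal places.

0.7456

Likelihoods f(7.0 | ·): 1: 0.00497974; 2: 0.0123465; 3: 0.0507891.
Posterior ∝ prior × likelihood. Numerator for 3: 0.333333·0.0507891 = 0.0169297.
Normalizing constant: 0.333333·0.00497974 + 0.333333·0.0123465 + 0.333333·0.0507891 = 0.0227051.
P(3 | observation) = 0.0169297 / 0.0227051 = 0.745633.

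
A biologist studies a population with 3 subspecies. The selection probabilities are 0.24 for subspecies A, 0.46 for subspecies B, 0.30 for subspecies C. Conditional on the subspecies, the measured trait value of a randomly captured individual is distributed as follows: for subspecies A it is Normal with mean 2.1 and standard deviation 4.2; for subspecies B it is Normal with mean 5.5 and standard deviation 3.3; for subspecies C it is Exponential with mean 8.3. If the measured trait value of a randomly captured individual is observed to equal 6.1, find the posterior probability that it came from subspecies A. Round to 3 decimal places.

0.167

Likelihoods f(6.1 | ·): A: 0.0603534; B: 0.11891; C: 0.0577752.
Posterior ∝ prior × likelihood. Numerator for A: 0.24·0.0603534 = 0.0144848.
Normalizing constant: 0.24·0.0603534 + 0.46·0.11891 + 0.3·0.0577752 = 0.0865159.
P(A | observation) = 0.0144848 / 0.0865159 = 0.167424.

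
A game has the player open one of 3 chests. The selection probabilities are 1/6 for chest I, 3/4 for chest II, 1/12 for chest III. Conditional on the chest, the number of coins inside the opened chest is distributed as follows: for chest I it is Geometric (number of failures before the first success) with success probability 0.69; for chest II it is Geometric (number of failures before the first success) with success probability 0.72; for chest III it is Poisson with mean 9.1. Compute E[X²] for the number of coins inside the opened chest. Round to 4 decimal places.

8.3198

For each component E[X²] = Var + (mean)², giving I: 0.852972; II: 0.691358; III: 91.91.
Overall E[X²] = 0.166667·0.852972 + 0.75·0.691358 + 0.0833333·91.91 = 8.31985.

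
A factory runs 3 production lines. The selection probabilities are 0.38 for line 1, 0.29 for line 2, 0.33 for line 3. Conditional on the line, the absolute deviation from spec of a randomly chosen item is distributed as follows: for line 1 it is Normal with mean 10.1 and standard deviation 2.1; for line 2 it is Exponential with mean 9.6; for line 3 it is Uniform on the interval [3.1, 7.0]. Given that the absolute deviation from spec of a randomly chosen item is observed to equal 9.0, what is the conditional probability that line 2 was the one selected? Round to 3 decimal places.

0.158

Likelihoods f(9.0 | ·): 1: 0.165619; 2: 0.0407923; 3: 0.
Posterior ∝ prior × likelihood. Numerator for 2: 0.29·0.0407923 = 0.0118298.
Normalizing constant: 0.38·0.165619 + 0.29·0.0407923 + 0.33·0 = 0.0747651.
P(2 | observation) = 0.0118298 / 0.0747651 = 0.158226.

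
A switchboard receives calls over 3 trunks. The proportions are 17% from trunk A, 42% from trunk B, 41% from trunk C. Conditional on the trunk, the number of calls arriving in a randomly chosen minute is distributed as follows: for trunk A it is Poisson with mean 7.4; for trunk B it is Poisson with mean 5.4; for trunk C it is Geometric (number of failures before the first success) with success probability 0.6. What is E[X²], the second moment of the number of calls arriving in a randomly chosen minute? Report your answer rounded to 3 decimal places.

For each component E[X²] = Var + (mean)², giving A: 62.16; B: 34.56; C: 1.55556.
Overall E[X²] = 0.17·62.16 + 0.42·34.56 + 0.41·1.55556 = 25.7202.

25.720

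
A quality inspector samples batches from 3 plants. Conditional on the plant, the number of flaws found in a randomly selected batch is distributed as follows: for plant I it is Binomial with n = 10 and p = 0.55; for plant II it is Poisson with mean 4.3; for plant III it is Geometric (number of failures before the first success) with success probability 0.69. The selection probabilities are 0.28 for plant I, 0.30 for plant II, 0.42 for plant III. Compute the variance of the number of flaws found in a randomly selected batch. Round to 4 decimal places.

Per component, I: μ=5.5, E[X²]=32.725; II: μ=4.3, E[X²]=22.79; III: μ=0.449275, E[X²]=0.852972.
E[X] = 0.28·5.5 + 0.3·4.3 + 0.42·0.449275 = 3.0187.
E[X²] = 0.28·32.725 + 0.3·22.79 + 0.42·0.852972 = 16.3582.
Var(X) = E[X²] − (E[X])² = 16.3582 − 9.11252 = 7.24572.

7.2457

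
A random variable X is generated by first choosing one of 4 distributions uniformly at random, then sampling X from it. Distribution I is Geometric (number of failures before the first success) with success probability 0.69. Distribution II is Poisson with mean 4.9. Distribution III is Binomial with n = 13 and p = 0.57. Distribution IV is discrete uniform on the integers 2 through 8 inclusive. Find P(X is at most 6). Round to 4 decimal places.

0.6983

Conditional on each component, P(X ≤ 6): I: 0.999725; II: 0.776655; III: 0.302532; IV: 0.714286.
By total probability, P(X ≤ 6) = 0.25·0.999725 + 0.25·0.776655 + 0.25·0.302532 + 0.25·0.714286 = 0.698299.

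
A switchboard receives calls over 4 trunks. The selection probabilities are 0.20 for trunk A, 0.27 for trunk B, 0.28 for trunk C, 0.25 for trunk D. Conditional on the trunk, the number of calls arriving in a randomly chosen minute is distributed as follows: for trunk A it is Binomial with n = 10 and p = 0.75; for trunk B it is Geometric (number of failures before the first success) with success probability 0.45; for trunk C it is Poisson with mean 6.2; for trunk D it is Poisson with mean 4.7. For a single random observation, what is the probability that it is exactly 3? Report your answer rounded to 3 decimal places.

Conditional on each trunk, P(X = 3): A: 0.0030899; B: 0.0748688; C: 0.0806117; D: 0.157383.
By total probability, P(X = 3) = 0.2·0.0030899 + 0.27·0.0748688 + 0.28·0.0806117 + 0.25·0.157383 = 0.0827496.

0.083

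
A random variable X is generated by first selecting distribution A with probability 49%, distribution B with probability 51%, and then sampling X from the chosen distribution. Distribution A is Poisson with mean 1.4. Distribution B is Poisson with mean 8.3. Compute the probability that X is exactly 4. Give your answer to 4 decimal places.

Conditional on each component, P(X = 4): A: 0.039472; B: 0.0491425.
By total probability, P(X = 4) = 0.49·0.039472 + 0.51·0.0491425 = 0.0444039.

0.0444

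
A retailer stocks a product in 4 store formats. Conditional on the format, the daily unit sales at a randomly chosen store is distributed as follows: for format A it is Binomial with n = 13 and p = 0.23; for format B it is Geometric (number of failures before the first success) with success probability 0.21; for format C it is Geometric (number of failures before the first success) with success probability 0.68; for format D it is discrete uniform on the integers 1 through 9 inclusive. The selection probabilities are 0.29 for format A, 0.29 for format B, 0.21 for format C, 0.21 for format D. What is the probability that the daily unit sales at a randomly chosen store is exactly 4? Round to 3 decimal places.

Conditional on each format, P(X = 4): A: 0.190386; B: 0.0817952; C: 0.00713032; D: 0.111111.
By total probability, P(X = 4) = 0.29·0.190386 + 0.29·0.0817952 + 0.21·0.00713032 + 0.21·0.111111 = 0.103763.

0.104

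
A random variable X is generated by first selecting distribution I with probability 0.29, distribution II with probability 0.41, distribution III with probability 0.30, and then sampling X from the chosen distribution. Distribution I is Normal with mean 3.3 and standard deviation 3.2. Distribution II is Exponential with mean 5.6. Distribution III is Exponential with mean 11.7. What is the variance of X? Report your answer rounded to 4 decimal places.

Per component, I: μ=3.3, E[X²]=21.13; II: μ=5.6, E[X²]=62.72; III: μ=11.7, E[X²]=273.78.
E[X] = 0.29·3.3 + 0.41·5.6 + 0.3·11.7 = 6.763.
E[X²] = 0.29·21.13 + 0.41·62.72 + 0.3·273.78 = 113.977.
Var(X) = E[X²] − (E[X])² = 113.977 − 45.7382 = 68.2387.

68.2387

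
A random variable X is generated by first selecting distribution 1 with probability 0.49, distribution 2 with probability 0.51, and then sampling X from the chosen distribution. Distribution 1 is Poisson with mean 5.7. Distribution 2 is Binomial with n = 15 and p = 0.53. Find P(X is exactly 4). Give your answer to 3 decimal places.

Conditional on each component, P(X = 4): 1: 0.147167; 2: 0.0266264.
By total probability, P(X = 4) = 0.49·0.147167 + 0.51·0.0266264 = 0.0856912.

0.086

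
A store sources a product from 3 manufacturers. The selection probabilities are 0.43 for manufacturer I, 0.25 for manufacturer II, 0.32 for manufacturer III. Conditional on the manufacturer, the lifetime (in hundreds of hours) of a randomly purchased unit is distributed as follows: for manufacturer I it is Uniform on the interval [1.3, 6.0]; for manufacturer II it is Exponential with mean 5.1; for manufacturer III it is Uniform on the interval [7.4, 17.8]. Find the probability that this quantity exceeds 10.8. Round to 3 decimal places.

0.245

Conditional on each manufacturer, P(X > 10.8): I: 0; II: 0.120314; III: 0.673077.
By total probability, P(X > 10.8) = 0.43·0 + 0.25·0.120314 + 0.32·0.673077 = 0.245463.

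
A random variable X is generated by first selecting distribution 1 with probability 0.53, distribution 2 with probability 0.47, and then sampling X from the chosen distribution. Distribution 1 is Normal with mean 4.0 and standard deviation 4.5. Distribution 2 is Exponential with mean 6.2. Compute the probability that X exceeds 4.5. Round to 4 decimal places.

Conditional on each component, P(X > 4.5): 1: 0.455764; 2: 0.483934.
By total probability, P(X > 4.5) = 0.53·0.455764 + 0.47·0.483934 = 0.469004.

0.4690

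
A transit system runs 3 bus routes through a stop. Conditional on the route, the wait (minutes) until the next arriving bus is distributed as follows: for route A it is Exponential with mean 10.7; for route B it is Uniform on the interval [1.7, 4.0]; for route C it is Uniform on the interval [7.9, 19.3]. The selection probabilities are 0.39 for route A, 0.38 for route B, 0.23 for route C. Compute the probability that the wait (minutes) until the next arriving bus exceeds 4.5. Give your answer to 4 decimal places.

Conditional on each route, P(X > 4.5): A: 0.656678; B: 0; C: 1.
By total probability, P(X > 4.5) = 0.39·0.656678 + 0.38·0 + 0.23·1 = 0.486105.

0.4861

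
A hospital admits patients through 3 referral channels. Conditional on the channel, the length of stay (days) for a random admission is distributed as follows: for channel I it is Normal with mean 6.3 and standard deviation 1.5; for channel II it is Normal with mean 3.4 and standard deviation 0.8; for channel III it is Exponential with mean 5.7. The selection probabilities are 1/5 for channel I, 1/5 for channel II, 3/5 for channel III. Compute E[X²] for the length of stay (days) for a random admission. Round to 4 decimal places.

49.8160

For each component E[X²] = Var + (mean)², giving I: 41.94; II: 12.2; III: 64.98.
Overall E[X²] = 0.2·41.94 + 0.2·12.2 + 0.6·64.98 = 49.816.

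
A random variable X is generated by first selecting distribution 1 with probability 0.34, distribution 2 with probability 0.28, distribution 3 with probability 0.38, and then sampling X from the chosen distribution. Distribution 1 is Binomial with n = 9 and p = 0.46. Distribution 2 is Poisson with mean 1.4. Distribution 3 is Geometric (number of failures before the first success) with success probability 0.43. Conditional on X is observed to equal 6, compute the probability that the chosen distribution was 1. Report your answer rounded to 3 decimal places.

0.871

Likelihoods P(X=6 | ·): 1: 0.125316; 2: 0.00257883; 3: 0.0147475.
Posterior ∝ prior × likelihood. Numerator for 1: 0.34·0.125316 = 0.0426075.
Normalizing constant: 0.34·0.125316 + 0.28·0.00257883 + 0.38·0.0147475 = 0.0489337.
P(1 | observation) = 0.0426075 / 0.0489337 = 0.870721.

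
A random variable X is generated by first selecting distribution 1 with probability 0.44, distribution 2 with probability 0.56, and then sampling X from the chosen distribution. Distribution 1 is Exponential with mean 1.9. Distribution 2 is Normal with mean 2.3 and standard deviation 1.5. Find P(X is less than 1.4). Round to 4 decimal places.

Conditional on each component, P(X < 1.4): 1: 0.521377; 2: 0.274253.
By total probability, P(X < 1.4) = 0.44·0.521377 + 0.56·0.274253 = 0.382988.

0.3830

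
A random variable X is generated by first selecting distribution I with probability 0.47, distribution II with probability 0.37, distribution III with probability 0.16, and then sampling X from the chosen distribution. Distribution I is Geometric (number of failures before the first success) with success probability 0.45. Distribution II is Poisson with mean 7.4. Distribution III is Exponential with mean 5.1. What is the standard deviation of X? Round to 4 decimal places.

Per component, I: μ=1.22222, E[X²]=4.20988; II: μ=7.4, E[X²]=62.16; III: μ=5.1, E[X²]=52.02.
E[X] = 0.47·1.22222 + 0.37·7.4 + 0.16·5.1 = 4.12844.
E[X²] = 0.47·4.20988 + 0.37·62.16 + 0.16·52.02 = 33.301.
Var(X) = E[X²] − (E[X])² = 33.301 − 17.0441 = 16.257.
SD(X) = √16.257 = 4.032.

4.0320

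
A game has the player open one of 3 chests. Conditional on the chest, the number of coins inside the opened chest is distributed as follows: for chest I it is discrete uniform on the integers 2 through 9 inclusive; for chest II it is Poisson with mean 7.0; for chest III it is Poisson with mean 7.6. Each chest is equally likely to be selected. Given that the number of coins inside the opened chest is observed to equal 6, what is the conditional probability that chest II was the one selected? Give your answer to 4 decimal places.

0.3653

Likelihoods P(X=6 | ·): I: 0.125; II: 0.149003; III: 0.13394.
Posterior ∝ prior × likelihood. Numerator for II: 0.333333·0.149003 = 0.0496676.
Normalizing constant: 0.333333·0.125 + 0.333333·0.149003 + 0.333333·0.13394 = 0.135981.
P(II | observation) = 0.0496676 / 0.135981 = 0.365254.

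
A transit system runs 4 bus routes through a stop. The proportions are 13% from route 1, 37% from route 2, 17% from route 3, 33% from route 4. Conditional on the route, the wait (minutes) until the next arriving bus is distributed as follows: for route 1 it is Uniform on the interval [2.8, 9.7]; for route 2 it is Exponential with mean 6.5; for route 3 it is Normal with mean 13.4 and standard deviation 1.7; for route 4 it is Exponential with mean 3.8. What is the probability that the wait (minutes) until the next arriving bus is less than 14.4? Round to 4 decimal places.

0.9049

Conditional on each route, P(X < 14.4): 1: 1; 2: 0.890888; 3: 0.721813; 4: 0.977393.
By total probability, P(X < 14.4) = 0.13·1 + 0.37·0.890888 + 0.17·0.721813 + 0.33·0.977393 = 0.904876.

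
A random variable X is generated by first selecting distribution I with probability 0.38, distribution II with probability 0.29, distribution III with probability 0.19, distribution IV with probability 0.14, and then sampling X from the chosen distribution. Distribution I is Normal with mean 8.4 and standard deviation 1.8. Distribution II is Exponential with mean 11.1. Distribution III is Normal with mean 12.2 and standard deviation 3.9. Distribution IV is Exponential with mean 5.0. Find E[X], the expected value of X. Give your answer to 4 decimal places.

9.4290

Component means — I: 8.4; II: 11.1; III: 12.2; IV: 5.
E[X] = 0.38·8.4 + 0.29·11.1 + 0.19·12.2 + 0.14·5 = 9.429.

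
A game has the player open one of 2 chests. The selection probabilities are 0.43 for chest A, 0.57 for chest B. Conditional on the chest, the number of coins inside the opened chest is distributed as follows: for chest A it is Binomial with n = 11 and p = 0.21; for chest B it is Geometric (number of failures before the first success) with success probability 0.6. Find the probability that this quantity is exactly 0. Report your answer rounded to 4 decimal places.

Conditional on each chest, P(X = 0): A: 0.0747994; B: 0.6.
By total probability, P(X = 0) = 0.43·0.0747994 + 0.57·0.6 = 0.374164.

0.3742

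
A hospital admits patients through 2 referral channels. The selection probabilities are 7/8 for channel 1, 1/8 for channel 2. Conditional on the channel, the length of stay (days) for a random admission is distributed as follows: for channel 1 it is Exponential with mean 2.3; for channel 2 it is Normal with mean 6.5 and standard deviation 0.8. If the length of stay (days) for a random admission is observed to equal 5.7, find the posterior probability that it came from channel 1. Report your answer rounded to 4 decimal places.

0.4577

Likelihoods f(5.7 | ·): 1: 0.0364735; 2: 0.302463.
Posterior ∝ prior × likelihood. Numerator for 1: 0.875·0.0364735 = 0.0319143.
Normalizing constant: 0.875·0.0364735 + 0.125·0.302463 = 0.0697222.
P(1 | observation) = 0.0319143 / 0.0697222 = 0.457735.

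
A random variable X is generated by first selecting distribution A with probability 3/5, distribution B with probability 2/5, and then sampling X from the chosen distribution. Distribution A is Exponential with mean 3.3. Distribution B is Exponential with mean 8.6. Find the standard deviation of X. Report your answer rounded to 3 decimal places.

Per component, A: μ=3.3, E[X²]=21.78; B: μ=8.6, E[X²]=147.92.
E[X] = 0.6·3.3 + 0.4·8.6 = 5.42.
E[X²] = 0.6·21.78 + 0.4·147.92 = 72.236.
Var(X) = E[X²] − (E[X])² = 72.236 − 29.3764 = 42.8596.
SD(X) = √42.8596 = 6.54672.

6.547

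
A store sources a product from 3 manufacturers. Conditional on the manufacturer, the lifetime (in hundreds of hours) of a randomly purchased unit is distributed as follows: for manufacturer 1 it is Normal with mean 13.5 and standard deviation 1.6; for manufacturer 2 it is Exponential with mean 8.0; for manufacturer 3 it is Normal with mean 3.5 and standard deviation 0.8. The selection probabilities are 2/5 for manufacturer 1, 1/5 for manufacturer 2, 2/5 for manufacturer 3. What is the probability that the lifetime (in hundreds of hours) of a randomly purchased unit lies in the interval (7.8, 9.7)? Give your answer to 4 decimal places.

0.0194

Conditional on each manufacturer, P(7.8 < X < 9.7): 1: 0.00859081; 2: 0.0797396; 3: 3.82913e-08.
By total probability, P(7.8 < X < 9.7) = 0.4·0.00859081 + 0.2·0.0797396 + 0.4·3.82913e-08 = 0.0193843.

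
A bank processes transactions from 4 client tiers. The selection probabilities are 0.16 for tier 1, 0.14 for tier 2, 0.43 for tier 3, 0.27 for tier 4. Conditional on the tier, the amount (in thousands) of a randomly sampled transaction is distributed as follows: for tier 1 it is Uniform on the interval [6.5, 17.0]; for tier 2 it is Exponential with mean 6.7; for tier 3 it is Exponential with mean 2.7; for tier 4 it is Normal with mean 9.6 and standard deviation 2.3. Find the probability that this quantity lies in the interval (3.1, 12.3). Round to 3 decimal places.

Conditional on each tier, P(3.1 < X < 12.3): 1: 0.552381; 2: 0.470107; 3: 0.306715; 4: 0.877429.
By total probability, P(3.1 < X < 12.3) = 0.16·0.552381 + 0.14·0.470107 + 0.43·0.306715 + 0.27·0.877429 = 0.522989.

0.523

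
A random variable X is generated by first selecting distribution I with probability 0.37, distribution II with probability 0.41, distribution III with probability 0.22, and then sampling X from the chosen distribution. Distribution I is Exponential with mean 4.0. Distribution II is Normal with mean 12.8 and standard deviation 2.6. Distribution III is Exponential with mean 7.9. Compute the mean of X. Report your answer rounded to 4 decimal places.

8.4660

Component means — I: 4; II: 12.8; III: 7.9.
E[X] = 0.37·4 + 0.41·12.8 + 0.22·7.9 = 8.466.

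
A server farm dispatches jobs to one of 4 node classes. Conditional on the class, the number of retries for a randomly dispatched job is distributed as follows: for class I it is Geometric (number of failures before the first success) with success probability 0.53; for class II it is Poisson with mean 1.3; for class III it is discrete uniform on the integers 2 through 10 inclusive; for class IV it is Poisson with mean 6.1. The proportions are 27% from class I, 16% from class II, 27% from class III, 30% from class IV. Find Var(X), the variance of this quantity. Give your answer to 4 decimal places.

10.4655

Per component, I: μ=0.886792, E[X²]=2.45959; II: μ=1.3, E[X²]=2.99; III: μ=6, E[X²]=42.6667; IV: μ=6.1, E[X²]=43.31.
E[X] = 0.27·0.886792 + 0.16·1.3 + 0.27·6 + 0.3·6.1 = 3.89743.
E[X²] = 0.27·2.45959 + 0.16·2.99 + 0.27·42.6667 + 0.3·43.31 = 25.6555.
Var(X) = E[X²] − (E[X])² = 25.6555 − 15.19 = 10.4655.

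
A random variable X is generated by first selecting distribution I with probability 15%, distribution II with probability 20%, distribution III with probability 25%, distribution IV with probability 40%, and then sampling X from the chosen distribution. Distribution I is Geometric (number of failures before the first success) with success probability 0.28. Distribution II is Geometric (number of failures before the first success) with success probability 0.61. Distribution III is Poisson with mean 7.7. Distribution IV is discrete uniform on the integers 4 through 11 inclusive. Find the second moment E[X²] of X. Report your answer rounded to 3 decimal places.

For each component E[X²] = Var + (mean)², giving I: 15.7959; II: 1.45687; III: 66.99; IV: 61.5.
Overall E[X²] = 0.15·15.7959 + 0.2·1.45687 + 0.25·66.99 + 0.4·61.5 = 44.0083.

44.008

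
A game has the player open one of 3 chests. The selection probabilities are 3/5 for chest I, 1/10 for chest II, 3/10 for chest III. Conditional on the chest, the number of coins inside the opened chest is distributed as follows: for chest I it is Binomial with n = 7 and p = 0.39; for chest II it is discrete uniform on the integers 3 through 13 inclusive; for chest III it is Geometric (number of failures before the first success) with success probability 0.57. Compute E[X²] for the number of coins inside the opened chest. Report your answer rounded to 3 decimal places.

For each component E[X²] = Var + (mean)², giving I: 9.1182; II: 74; III: 1.89258.
Overall E[X²] = 0.6·9.1182 + 0.1·74 + 0.3·1.89258 = 13.4387.

13.439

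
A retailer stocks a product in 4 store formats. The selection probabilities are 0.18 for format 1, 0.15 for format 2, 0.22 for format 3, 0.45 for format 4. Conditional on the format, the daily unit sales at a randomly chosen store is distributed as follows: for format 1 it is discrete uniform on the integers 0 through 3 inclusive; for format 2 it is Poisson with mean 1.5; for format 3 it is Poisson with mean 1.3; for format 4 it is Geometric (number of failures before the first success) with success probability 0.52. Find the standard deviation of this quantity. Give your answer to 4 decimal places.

1.2654

Per component, 1: μ=1.5, E[X²]=3.5; 2: μ=1.5, E[X²]=3.75; 3: μ=1.3, E[X²]=2.99; 4: μ=0.923077, E[X²]=2.62722.
E[X] = 0.18·1.5 + 0.15·1.5 + 0.22·1.3 + 0.45·0.923077 = 1.19638.
E[X²] = 0.18·3.5 + 0.15·3.75 + 0.22·2.99 + 0.45·2.62722 = 3.03255.
Var(X) = E[X²] − (E[X])² = 3.03255 − 1.43134 = 1.60121.
SD(X) = √1.60121 = 1.26539.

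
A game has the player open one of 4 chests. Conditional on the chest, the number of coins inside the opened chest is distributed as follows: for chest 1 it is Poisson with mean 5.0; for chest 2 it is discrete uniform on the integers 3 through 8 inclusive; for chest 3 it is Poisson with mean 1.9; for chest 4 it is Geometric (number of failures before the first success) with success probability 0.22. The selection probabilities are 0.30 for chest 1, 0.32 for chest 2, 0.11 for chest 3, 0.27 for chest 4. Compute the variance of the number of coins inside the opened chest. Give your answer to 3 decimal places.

Per component, 1: μ=5, E[X²]=30; 2: μ=5.5, E[X²]=33.1667; 3: μ=1.9, E[X²]=5.51; 4: μ=3.54545, E[X²]=28.686.
E[X] = 0.3·5 + 0.32·5.5 + 0.11·1.9 + 0.27·3.54545 = 4.42627.
E[X²] = 0.3·30 + 0.32·33.1667 + 0.11·5.51 + 0.27·28.686 = 27.9646.
Var(X) = E[X²] − (E[X])² = 27.9646 − 19.5919 = 8.37275.

8.373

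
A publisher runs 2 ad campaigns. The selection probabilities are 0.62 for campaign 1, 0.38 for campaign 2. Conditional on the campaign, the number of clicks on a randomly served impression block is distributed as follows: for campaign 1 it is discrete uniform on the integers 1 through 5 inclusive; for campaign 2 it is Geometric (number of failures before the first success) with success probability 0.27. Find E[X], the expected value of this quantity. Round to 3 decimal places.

2.887

Component means — 1: 3; 2: 2.7037.
E[X] = 0.62·3 + 0.38·2.7037 = 2.88741.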